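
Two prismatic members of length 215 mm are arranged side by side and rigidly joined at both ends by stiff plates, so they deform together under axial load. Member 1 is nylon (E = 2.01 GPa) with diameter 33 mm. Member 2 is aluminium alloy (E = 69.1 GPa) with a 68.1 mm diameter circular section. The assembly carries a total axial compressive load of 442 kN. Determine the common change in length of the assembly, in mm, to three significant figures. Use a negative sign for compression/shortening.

-0.375 mm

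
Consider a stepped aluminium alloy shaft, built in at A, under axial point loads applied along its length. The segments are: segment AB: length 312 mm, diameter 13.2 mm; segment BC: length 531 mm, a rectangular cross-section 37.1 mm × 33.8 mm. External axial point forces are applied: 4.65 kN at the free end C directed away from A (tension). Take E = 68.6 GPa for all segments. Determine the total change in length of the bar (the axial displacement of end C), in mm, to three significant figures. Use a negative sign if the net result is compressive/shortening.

Internal axial forces (sectioning from the free end, tension +): N_BC = 4.65 kN, N_AB = 4.65 kN.
A_AB = 136.8 mm².
A_BC = 1254 mm².
δ_AB = 4650·312/(136.8·68600) = 0.1545 mm
δ_BC = 4650·531/(1254·68600) = 0.0287 mm
δ = Σδ_i = 0.1832 mm.

0.183 mm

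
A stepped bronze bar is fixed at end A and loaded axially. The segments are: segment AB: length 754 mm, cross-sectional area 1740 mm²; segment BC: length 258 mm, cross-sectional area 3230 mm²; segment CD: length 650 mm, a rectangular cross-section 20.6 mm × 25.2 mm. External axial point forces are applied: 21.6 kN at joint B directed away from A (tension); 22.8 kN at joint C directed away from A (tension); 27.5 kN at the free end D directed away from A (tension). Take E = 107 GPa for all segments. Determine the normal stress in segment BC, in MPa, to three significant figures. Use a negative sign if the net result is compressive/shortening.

Internal axial forces (sectioning from the free end, tension +): N_CD = 27.5 kN, N_BC = 50.3 kN, N_AB = 71.9 kN.
σ_BC = N_BC/A_BC = 50300/3230 = 15.57 MPa.

15.6 MPa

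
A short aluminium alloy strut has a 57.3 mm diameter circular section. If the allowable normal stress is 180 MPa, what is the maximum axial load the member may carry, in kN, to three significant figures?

464 kN

A = 2579 mm².
P_max = σ_allow · A = 180 · 2579 = 464200 N = 464.2 kN.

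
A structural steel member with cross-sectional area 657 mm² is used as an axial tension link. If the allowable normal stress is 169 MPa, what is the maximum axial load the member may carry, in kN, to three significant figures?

111 kN

P_max = σ_allow · A = 169 · 657 = 111000 N = 111 kN.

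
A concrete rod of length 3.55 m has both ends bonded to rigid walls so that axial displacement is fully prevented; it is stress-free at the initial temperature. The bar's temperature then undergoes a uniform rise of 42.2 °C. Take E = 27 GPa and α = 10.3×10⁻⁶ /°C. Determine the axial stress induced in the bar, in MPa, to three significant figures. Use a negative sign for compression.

Free thermal expansion αLΔT = 10.3e-6 · 3550 · 42.2 = 1.543 mm.
The walls impose strain ε = −(1.543)/3550 = -4.3466e-04; σ = Eε = 27000 · -4.3466e-04 = -11.74 MPa.

-11.7 MPa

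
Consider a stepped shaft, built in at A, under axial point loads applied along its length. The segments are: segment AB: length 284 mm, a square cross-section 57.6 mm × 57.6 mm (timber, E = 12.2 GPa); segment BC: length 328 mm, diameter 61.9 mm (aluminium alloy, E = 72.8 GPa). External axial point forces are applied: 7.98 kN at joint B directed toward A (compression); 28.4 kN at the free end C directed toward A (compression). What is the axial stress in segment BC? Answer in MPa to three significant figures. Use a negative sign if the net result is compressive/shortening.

Internal axial forces (sectioning from the free end, tension +): N_BC = -28.4 kN, N_AB = -36.38 kN.
A_BC = 3009 mm².
σ_BC = N_BC/A_BC = -28400/3009 = -9.437 MPa.

-9.44 MPa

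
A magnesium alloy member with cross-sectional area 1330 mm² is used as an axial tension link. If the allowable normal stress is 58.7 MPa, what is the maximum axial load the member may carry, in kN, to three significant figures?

78.1 kN

P_max = σ_allow · A = 58.7 · 1330 = 78070 N = 78.07 kN.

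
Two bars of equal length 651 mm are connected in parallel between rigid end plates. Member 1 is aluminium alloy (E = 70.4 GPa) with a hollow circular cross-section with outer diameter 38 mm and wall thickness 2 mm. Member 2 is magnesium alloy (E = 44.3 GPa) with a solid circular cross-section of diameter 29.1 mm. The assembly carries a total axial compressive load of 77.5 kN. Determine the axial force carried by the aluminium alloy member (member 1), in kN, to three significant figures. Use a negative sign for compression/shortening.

-27.2 kN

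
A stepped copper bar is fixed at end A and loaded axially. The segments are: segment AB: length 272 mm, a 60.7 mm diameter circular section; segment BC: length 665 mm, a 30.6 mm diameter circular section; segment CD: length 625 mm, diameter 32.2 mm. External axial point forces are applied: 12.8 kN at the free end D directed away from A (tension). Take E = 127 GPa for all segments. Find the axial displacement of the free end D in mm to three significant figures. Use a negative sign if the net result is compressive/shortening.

Internal axial forces (sectioning from the free end, tension +): N_CD = 12.8 kN, N_BC = 12.8 kN, N_AB = 12.8 kN.
A_AB = 2894 mm².
A_BC = 735.4 mm².
A_CD = 814.3 mm².
δ_AB = 12800·272/(2894·127000) = 0.009473 mm
δ_BC = 12800·665/(735.4·127000) = 0.09114 mm
δ_CD = 12800·625/(814.3·127000) = 0.07735 mm
δ = Σδ_i = 0.178 mm.

0.178 mm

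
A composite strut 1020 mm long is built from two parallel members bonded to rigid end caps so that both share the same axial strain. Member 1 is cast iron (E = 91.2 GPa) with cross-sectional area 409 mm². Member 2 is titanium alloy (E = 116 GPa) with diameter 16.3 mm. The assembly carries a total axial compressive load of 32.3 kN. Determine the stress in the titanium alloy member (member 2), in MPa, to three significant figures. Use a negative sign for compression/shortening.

A_2 = 208.7 mm².
Equal strain + equilibrium ⇒ each member carries load in proportion to AE: A₁E₁ = 37300000 N, A₂E₂ = 24210000 N, ΣAE = 61510000 N.
σ₂ = P·E₂/ΣAE = -32300·116000/61510000 = -60.92 MPa.

-60.9 MPa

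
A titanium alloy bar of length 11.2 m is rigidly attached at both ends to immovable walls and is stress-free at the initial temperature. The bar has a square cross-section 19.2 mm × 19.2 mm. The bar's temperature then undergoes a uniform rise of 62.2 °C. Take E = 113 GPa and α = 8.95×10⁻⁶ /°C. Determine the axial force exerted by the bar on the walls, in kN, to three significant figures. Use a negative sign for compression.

-23.2 kN

Free thermal expansion αLΔT = 8.95e-6 · 11200 · 62.2 = 6.235 mm.
The walls impose strain ε = −(6.235)/11200 = -5.5669e-04; σ = Eε = 113000 · -5.5669e-04 = -62.91 MPa.
Wall reaction R = σ·A = -62.91·368.6 = -23190 N = -23.19 kN.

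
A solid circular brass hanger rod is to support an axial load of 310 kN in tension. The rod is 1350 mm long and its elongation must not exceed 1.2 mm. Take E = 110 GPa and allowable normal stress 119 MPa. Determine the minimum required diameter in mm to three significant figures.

63.5 mm

Required area A ≥ P/σ_allow = 310000/119 = 2605 mm².
For a solid circular section, d ≥ √(4A/π) = 57.59 mm.
Elongation limit: A ≥ PL/(Eδ_allow) = 310000·1350/(110000·1.2) = 3170 mm² ⇒ d ≥ 63.54 mm.
The elongation limit governs.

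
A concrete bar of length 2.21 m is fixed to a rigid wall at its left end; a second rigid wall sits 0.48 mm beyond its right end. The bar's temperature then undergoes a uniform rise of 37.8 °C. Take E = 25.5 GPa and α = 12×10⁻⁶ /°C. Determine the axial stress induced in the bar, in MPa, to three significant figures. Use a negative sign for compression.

Free thermal expansion αLΔT = 12e-6 · 2210 · 37.8 = 1.002 mm.
The walls engage after the gap closes; constrained expansion = 1.002 − 0.48 = 0.5225 mm.
The walls impose strain ε = −(0.5225)/2210 = -2.3641e-04; σ = Eε = 25500 · -2.3641e-04 = -6.028 MPa.

-6.03 MPa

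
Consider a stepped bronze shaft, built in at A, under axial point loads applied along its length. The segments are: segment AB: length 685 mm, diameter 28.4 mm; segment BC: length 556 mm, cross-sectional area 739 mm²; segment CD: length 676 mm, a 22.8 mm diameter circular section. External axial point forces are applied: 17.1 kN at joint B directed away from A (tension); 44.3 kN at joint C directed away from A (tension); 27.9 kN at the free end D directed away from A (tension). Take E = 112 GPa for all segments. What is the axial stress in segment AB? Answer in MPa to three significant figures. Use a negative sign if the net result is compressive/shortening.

141 MPa

Internal axial forces (sectioning from the free end, tension +): N_CD = 27.9 kN, N_BC = 72.2 kN, N_AB = 89.3 kN.
A_AB = 633.5 mm².
σ_AB = N_AB/A_AB = 89300/633.5 = 141 MPa.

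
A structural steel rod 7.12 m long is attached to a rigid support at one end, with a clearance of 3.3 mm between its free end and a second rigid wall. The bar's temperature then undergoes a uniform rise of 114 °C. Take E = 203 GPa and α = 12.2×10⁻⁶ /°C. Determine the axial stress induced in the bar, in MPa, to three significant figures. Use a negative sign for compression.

-188 MPa

Free thermal expansion αLΔT = 12.2e-6 · 7120 · 114 = 9.902 mm.
The walls engage after the gap closes; constrained expansion = 9.902 − 3.3 = 6.602 mm.
The walls impose strain ε = −(6.602)/7120 = -9.2732e-04; σ = Eε = 203000 · -9.2732e-04 = -188.2 MPa.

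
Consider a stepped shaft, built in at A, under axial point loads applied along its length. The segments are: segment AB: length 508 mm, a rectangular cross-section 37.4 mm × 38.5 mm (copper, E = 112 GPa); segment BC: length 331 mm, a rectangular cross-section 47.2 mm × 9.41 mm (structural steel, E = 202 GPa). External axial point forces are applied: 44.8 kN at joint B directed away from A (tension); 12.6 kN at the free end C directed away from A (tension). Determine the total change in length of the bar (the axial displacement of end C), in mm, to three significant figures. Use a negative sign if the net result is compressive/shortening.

Internal axial forces (sectioning from the free end, tension +): N_BC = 12.6 kN, N_AB = 57.4 kN.
A_AB = 1440 mm².
A_BC = 444.2 mm².
δ_AB = 57400·508/(1440·112000) = 0.1808 mm
δ_BC = 12600·331/(444.2·202000) = 0.04649 mm
δ = Σδ_i = 0.2273 mm.

0.227 mm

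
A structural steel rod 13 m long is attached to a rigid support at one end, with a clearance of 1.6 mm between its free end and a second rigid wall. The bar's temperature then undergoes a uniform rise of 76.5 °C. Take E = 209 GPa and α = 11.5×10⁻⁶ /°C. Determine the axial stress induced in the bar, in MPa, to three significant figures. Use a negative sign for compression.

-158 MPa

Free thermal expansion αLΔT = 11.5e-6 · 13000 · 76.5 = 11.44 mm.
The walls engage after the gap closes; constrained expansion = 11.44 − 1.6 = 9.837 mm.
The walls impose strain ε = −(9.837)/13000 = -7.5667e-04; σ = Eε = 209000 · -7.5667e-04 = -158.1 MPa.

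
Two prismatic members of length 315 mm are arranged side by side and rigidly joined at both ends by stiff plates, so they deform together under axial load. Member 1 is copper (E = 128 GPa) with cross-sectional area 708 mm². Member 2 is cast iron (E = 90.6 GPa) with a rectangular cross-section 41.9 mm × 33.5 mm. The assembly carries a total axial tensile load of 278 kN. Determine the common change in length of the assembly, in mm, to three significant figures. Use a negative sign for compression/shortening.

0.402 mm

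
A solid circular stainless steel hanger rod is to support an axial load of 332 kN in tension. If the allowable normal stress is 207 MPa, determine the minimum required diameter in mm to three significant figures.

Required area A ≥ P/σ_allow = 332000/207 = 1604 mm².
For a solid circular section, d ≥ √(4A/π) = 45.19 mm.

45.2 mm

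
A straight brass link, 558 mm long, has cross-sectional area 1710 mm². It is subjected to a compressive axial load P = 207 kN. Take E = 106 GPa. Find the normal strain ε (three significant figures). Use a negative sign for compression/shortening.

-0.00114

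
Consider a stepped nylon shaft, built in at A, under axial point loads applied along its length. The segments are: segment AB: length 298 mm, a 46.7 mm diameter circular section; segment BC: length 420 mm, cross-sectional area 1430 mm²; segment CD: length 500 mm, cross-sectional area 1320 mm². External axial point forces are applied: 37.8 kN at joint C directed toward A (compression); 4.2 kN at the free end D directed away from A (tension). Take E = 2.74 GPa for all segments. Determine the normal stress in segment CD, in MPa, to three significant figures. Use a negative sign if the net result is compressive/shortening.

Internal axial forces (sectioning from the free end, tension +): N_CD = 4.2 kN, N_BC = -33.6 kN, N_AB = -33.6 kN.
σ_CD = N_CD/A_CD = 4200/1320 = 3.182 MPa.

3.18 MPa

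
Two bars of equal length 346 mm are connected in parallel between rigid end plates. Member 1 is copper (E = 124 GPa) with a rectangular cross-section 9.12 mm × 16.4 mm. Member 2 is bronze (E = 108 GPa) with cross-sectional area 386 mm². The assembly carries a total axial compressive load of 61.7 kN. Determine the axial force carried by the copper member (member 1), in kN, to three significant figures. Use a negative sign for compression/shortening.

-19.0 kN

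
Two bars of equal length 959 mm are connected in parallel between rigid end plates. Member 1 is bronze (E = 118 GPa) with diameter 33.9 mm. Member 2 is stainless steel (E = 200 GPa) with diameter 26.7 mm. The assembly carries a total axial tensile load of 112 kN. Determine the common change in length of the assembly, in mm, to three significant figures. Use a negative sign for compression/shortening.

0.492 mm

A_1 = 902.6 mm².
A_2 = 559.9 mm².
Equal strain + equilibrium ⇒ each member carries load in proportion to AE: A₁E₁ = 106500000 N, A₂E₂ = 112000000 N, ΣAE = 218500000 N.
δ = PL/ΣAE = 112000·959/218500000 = 0.4916 mm.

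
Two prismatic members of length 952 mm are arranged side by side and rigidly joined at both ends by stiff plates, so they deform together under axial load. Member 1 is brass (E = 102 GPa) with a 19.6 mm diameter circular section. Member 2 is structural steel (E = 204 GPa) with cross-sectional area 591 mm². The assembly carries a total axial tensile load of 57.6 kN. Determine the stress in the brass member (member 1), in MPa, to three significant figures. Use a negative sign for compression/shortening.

A_1 = 301.7 mm².
Equal strain + equilibrium ⇒ each member carries load in proportion to AE: A₁E₁ = 30780000 N, A₂E₂ = 120600000 N, ΣAE = 151300000 N.
σ₁ = P·E₁/ΣAE = 57600·102000/151300000 = 38.82 MPa.

38.8 MPa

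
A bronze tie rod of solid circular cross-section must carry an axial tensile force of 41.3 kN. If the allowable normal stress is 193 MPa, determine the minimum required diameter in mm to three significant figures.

16.5 mm

Required area A ≥ P/σ_allow = 41300/193 = 214 mm².
For a solid circular section, d ≥ √(4A/π) = 16.51 mm.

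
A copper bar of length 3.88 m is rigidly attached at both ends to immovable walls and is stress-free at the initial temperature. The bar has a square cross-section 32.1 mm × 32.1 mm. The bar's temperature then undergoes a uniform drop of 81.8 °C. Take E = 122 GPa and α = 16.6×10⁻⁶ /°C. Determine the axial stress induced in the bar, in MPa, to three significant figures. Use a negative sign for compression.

166 MPa

Free thermal expansion αLΔT = 16.6e-6 · 3880 · -81.8 = -5.269 mm.
The walls impose strain ε = −(-5.269)/3880 = 1.3579e-03; σ = Eε = 122000 · 1.3579e-03 = 165.7 MPa.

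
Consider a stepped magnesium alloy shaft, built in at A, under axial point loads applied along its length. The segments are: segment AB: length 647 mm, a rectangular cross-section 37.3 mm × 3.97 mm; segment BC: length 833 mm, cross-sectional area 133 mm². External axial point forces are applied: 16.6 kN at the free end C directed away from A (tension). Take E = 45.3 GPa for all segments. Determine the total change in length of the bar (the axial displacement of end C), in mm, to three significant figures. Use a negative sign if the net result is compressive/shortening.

3.90 mm

Internal axial forces (sectioning from the free end, tension +): N_BC = 16.6 kN, N_AB = 16.6 kN.
A_AB = 148.1 mm².
δ_AB = 16600·647/(148.1·45300) = 1.601 mm
δ_BC = 16600·833/(133·45300) = 2.295 mm
δ = Σδ_i = 3.896 mm.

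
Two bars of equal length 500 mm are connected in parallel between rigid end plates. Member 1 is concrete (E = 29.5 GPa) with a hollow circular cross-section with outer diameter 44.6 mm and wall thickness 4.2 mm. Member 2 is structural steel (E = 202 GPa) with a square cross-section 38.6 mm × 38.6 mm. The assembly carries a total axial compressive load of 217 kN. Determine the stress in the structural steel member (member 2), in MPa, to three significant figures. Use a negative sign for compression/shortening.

-138 MPa

A_1 = 533.1 mm².
A_2 = 1490 mm².
Equal strain + equilibrium ⇒ each member carries load in proportion to AE: A₁E₁ = 15730000 N, A₂E₂ = 301000000 N, ΣAE = 316700000 N.
σ₂ = P·E₂/ΣAE = -217000·202000/316700000 = -138.4 MPa.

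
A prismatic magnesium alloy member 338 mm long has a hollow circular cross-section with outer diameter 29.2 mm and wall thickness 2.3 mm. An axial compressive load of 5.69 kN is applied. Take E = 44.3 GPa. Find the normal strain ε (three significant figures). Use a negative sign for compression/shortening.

A = 194.4 mm².
σ = N/A = -29.27 MPa; ε = σ/E = -29.27/44300 = -6.608e-04.

-6.61e-04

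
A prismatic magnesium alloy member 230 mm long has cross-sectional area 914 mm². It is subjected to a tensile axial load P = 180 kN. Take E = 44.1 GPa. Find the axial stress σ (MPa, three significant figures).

197 MPa

σ = N/A = 180000/914 = 196.9 MPa.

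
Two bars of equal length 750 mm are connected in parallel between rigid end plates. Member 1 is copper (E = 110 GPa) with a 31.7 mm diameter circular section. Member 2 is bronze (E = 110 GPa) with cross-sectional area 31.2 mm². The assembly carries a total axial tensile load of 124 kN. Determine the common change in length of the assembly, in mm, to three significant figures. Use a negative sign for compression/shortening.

A_1 = 789.2 mm².
Equal strain + equilibrium ⇒ each member carries load in proportion to AE: A₁E₁ = 86820000 N, A₂E₂ = 3432000 N, ΣAE = 90250000 N.
δ = PL/ΣAE = 124000·750/90250000 = 1.03 mm.

1.03 mm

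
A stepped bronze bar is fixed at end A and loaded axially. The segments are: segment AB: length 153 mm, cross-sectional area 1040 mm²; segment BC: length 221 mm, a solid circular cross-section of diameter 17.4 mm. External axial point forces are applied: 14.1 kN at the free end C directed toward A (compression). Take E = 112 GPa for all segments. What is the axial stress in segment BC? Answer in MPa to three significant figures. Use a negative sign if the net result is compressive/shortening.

Internal axial forces (sectioning from the free end, tension +): N_BC = -14.1 kN, N_AB = -14.1 kN.
A_BC = 237.8 mm².
σ_BC = N_BC/A_BC = -14100/237.8 = -59.3 MPa.

-59.3 MPa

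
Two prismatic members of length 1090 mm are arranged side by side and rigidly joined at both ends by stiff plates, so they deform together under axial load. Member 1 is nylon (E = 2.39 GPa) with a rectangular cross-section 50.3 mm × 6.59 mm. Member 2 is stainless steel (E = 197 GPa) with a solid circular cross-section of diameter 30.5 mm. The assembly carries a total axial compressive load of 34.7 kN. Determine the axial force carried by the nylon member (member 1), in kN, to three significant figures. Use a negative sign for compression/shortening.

-0.190 kN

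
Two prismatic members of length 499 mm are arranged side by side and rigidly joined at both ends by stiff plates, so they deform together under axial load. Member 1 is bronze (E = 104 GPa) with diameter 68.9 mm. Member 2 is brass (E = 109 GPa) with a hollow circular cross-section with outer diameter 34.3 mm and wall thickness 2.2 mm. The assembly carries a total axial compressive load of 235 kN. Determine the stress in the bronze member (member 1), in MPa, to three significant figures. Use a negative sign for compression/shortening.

-59.3 MPa

A_1 = 3728 mm².
A_2 = 221.9 mm².
Equal strain + equilibrium ⇒ each member carries load in proportion to AE: A₁E₁ = 387800000 N, A₂E₂ = 24180000 N, ΣAE = 411900000 N.
σ₁ = P·E₁/ΣAE = -235000·104000/411900000 = -59.33 MPa.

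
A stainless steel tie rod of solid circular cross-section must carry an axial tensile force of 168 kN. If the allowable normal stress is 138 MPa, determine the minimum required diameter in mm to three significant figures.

39.4 mm

Required area A ≥ P/σ_allow = 168000/138 = 1217 mm².
For a solid circular section, d ≥ √(4A/π) = 39.37 mm.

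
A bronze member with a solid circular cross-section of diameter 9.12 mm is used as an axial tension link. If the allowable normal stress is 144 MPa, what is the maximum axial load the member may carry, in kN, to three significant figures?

A = 65.33 mm².
P_max = σ_allow · A = 144 · 65.33 = 9407 N = 9.407 kN.

9.41 kN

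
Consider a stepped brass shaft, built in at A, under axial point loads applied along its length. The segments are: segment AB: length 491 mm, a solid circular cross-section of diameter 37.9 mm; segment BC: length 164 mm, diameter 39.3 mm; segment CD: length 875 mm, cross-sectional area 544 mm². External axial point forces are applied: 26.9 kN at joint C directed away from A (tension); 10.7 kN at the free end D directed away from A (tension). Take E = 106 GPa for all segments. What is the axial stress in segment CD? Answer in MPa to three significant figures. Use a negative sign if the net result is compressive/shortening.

19.7 MPa

Internal axial forces (sectioning from the free end, tension +): N_CD = 10.7 kN, N_BC = 37.6 kN, N_AB = 37.6 kN.
σ_CD = N_CD/A_CD = 10700/544 = 19.67 MPa.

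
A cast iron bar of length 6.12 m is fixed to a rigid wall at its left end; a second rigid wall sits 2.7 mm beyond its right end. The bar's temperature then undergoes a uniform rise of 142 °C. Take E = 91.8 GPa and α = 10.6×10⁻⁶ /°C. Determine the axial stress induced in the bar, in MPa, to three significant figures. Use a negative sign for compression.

-97.7 MPa

Free thermal expansion αLΔT = 10.6e-6 · 6120 · 142 = 9.212 mm.
The walls engage after the gap closes; constrained expansion = 9.212 − 2.7 = 6.512 mm.
The walls impose strain ε = −(6.512)/6120 = -1.0640e-03; σ = Eε = 91800 · -1.0640e-03 = -97.68 MPa.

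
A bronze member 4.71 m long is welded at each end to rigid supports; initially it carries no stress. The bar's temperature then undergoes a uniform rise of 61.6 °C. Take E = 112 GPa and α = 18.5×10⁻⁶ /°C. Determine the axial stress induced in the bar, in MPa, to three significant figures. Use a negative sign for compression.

Free thermal expansion αLΔT = 18.5e-6 · 4710 · 61.6 = 5.368 mm.
The walls impose strain ε = −(5.368)/4710 = -1.1396e-03; σ = Eε = 112000 · -1.1396e-03 = -127.6 MPa.

-128 MPa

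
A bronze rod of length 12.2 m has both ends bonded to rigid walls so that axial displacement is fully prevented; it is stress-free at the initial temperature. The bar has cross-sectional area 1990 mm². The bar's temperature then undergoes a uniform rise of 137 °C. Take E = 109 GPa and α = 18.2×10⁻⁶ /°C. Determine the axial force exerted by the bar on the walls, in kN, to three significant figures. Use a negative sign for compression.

-541 kN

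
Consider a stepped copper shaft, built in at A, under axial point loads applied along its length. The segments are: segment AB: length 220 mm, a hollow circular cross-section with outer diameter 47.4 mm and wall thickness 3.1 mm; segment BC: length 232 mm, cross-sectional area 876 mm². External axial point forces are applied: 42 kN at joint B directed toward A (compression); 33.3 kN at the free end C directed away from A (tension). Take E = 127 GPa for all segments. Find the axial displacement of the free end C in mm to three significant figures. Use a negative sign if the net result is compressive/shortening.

0.0345 mm

Internal axial forces (sectioning from the free end, tension +): N_BC = 33.3 kN, N_AB = -8.7 kN.
A_AB = 431.4 mm².
δ_AB = -8700·220/(431.4·127000) = -0.03493 mm
δ_BC = 33300·232/(876·127000) = 0.06944 mm
δ = Σδ_i = 0.03451 mm.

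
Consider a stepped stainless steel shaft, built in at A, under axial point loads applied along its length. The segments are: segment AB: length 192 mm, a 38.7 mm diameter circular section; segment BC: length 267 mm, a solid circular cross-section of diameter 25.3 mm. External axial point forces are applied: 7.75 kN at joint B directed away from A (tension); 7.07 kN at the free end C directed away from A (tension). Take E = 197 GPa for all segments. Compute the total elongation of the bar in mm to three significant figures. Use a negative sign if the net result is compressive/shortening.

Internal axial forces (sectioning from the free end, tension +): N_BC = 7.07 kN, N_AB = 14.82 kN.
A_AB = 1176 mm².
A_BC = 502.7 mm².
δ_AB = 14820·192/(1176·197000) = 0.01228 mm
δ_BC = 7070·267/(502.7·197000) = 0.01906 mm
δ = Σδ_i = 0.03134 mm.

0.0313 mm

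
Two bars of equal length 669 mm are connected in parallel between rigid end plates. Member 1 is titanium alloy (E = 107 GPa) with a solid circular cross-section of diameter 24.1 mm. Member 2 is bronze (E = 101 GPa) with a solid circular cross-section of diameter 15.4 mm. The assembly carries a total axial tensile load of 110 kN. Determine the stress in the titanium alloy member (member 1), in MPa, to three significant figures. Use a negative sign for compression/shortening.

A_1 = 456.2 mm².
A_2 = 186.3 mm².
Equal strain + equilibrium ⇒ each member carries load in proportion to AE: A₁E₁ = 48810000 N, A₂E₂ = 18810000 N, ΣAE = 67620000 N.
σ₁ = P·E₁/ΣAE = 110000·107000/67620000 = 174.1 MPa.

174 MPa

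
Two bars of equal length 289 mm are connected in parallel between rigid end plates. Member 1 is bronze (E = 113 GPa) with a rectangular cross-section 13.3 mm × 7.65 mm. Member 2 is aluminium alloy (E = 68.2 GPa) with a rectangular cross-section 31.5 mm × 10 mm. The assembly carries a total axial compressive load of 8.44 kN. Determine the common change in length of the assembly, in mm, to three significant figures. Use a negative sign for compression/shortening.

-0.0740 mm

A_1 = 101.7 mm².
A_2 = 315 mm².
Equal strain + equilibrium ⇒ each member carries load in proportion to AE: A₁E₁ = 11500000 N, A₂E₂ = 21480000 N, ΣAE = 32980000 N.
δ = PL/ΣAE = -8440·289/32980000 = -0.07396 mm.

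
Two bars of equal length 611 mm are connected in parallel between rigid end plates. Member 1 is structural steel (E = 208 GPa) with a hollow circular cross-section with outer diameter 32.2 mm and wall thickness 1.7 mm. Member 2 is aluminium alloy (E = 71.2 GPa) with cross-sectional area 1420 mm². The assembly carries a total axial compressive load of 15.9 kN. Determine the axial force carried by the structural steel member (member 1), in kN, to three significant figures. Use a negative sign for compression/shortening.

A_1 = 162.9 mm².
Equal strain + equilibrium ⇒ each member carries load in proportion to AE: A₁E₁ = 33880000 N, A₂E₂ = 101100000 N, ΣAE = 135000000 N.
F₁ = P·A₁E₁/ΣAE = -15900·33880000/135000000 = -3991 N.

-3.99 kN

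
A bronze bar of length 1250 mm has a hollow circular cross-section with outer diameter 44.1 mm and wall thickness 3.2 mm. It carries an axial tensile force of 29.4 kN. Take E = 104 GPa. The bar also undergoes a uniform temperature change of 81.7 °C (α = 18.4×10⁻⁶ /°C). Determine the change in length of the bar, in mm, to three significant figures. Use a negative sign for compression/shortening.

2.74 mm

A = 411.2 mm².
δ_mech = NL/(AE) = 29400·1250/(411.2·104000) = 0.8594 mm.
δ_thermal = αLΔT = 18.4e-6·1250·81.7 = 1.879 mm.
δ = δ_mech + δ_thermal = 2.739 mm.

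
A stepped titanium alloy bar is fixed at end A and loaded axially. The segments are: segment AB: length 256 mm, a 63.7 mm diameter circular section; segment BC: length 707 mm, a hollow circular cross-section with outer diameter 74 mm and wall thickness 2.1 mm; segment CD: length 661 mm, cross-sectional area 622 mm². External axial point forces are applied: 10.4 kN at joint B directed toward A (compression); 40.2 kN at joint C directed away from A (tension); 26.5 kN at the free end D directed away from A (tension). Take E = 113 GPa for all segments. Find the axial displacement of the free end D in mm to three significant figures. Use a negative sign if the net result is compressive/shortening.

1.17 mm

Internal axial forces (sectioning from the free end, tension +): N_CD = 26.5 kN, N_BC = 66.7 kN, N_AB = 56.3 kN.
A_AB = 3187 mm².
A_BC = 474.3 mm².
δ_AB = 56300·256/(3187·113000) = 0.04002 mm
δ_BC = 66700·707/(474.3·113000) = 0.8798 mm
δ_CD = 26500·661/(622·113000) = 0.2492 mm
δ = Σδ_i = 1.169 mm.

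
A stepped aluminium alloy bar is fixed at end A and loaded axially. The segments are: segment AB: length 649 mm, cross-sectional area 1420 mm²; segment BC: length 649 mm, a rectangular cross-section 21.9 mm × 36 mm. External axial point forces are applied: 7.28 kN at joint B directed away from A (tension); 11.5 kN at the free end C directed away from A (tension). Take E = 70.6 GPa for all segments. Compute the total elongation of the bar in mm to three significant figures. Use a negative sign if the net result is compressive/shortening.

0.256 mm

Internal axial forces (sectioning from the free end, tension +): N_BC = 11.5 kN, N_AB = 18.78 kN.
A_BC = 788.4 mm².
δ_AB = 18780·649/(1420·70600) = 0.1216 mm
δ_BC = 11500·649/(788.4·70600) = 0.1341 mm
δ = Σδ_i = 0.2557 mm.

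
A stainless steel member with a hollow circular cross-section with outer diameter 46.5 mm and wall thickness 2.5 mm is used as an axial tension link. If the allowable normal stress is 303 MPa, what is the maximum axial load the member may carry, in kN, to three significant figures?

105 kN

A = 345.6 mm².
P_max = σ_allow · A = 303 · 345.6 = 104700 N = 104.7 kN.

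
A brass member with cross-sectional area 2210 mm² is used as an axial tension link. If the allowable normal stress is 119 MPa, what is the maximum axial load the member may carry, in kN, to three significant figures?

263 kN

P_max = σ_allow · A = 119 · 2210 = 263000 N = 263 kN.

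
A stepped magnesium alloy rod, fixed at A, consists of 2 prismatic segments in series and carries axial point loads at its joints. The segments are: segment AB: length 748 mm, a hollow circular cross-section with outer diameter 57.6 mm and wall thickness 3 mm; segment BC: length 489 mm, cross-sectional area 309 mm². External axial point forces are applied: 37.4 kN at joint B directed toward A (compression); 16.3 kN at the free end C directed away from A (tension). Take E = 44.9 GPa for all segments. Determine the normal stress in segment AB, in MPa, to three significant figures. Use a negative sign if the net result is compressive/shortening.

-41.0 MPa

Internal axial forces (sectioning from the free end, tension +): N_BC = 16.3 kN, N_AB = -21.1 kN.
A_AB = 514.6 mm².
σ_AB = N_AB/A_AB = -21100/514.6 = -41 MPa.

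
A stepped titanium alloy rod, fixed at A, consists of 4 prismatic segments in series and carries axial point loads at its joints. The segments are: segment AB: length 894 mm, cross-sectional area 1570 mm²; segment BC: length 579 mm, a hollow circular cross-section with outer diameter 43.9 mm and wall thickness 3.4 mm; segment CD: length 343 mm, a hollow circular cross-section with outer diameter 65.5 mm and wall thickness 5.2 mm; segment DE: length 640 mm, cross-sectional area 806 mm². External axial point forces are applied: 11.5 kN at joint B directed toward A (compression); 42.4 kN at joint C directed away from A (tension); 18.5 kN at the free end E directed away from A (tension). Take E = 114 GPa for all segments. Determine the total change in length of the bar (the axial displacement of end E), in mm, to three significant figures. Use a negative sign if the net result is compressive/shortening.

1.15 mm

Internal axial forces (sectioning from the free end, tension +): N_DE = 18.5 kN, N_CD = 18.5 kN, N_BC = 60.9 kN, N_AB = 49.4 kN.
A_BC = 432.6 mm².
A_CD = 985.1 mm².
δ_AB = 49400·894/(1570·114000) = 0.2468 mm
δ_BC = 60900·579/(432.6·114000) = 0.715 mm
δ_CD = 18500·343/(985.1·114000) = 0.05651 mm
δ_DE = 18500·640/(806·114000) = 0.1289 mm
δ = Σδ_i = 1.147 mm.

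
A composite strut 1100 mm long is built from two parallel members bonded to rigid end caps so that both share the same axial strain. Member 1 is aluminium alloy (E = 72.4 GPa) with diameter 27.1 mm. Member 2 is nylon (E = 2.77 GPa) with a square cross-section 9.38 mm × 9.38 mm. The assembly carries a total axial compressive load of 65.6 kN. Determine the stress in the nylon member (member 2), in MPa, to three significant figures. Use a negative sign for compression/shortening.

-4.33 MPa

A_1 = 576.8 mm².
A_2 = 87.98 mm².
Equal strain + equilibrium ⇒ each member carries load in proportion to AE: A₁E₁ = 41760000 N, A₂E₂ = 243700 N, ΣAE = 42000000 N.
σ₂ = P·E₂/ΣAE = -65600·2770/42000000 = -4.326 MPa.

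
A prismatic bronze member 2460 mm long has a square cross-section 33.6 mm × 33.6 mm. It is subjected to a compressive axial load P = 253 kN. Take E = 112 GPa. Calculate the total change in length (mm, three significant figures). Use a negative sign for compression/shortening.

A = 1129 mm².
δ_mech = NL/(AE) = -253000·2460/(1129·112000) = -4.922 mm.

-4.92 mm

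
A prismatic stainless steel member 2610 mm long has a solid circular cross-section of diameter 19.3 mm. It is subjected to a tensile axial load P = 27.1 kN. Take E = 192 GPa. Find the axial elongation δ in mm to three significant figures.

1.26 mm

A = 292.6 mm².
δ_mech = NL/(AE) = 27100·2610/(292.6·192000) = 1.259 mm.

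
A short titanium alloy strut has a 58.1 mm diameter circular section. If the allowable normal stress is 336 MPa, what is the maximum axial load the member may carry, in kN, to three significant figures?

A = 2651 mm².
P_max = σ_allow · A = 336 · 2651 = 890800 N = 890.8 kN.

891 kN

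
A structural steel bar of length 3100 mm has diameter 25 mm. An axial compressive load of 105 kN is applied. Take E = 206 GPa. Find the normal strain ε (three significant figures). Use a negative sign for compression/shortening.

-0.00104

A = 490.9 mm².
σ = N/A = -213.9 MPa; ε = σ/E = -213.9/206000 = -1.038e-03.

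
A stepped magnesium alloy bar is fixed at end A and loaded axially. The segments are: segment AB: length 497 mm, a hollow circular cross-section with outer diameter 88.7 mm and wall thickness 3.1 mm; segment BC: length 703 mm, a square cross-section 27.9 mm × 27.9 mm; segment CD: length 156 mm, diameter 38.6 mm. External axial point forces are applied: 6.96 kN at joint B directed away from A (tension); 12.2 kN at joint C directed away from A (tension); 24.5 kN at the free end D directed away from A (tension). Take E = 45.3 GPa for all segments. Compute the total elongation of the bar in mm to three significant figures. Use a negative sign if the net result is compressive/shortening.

Internal axial forces (sectioning from the free end, tension +): N_CD = 24.5 kN, N_BC = 36.7 kN, N_AB = 43.66 kN.
A_AB = 833.7 mm².
A_BC = 778.4 mm².
A_CD = 1170 mm².
δ_AB = 43660·497/(833.7·45300) = 0.5746 mm
δ_BC = 36700·703/(778.4·45300) = 0.7317 mm
δ_CD = 24500·156/(1170·45300) = 0.0721 mm
δ = Σδ_i = 1.378 mm.

1.38 mm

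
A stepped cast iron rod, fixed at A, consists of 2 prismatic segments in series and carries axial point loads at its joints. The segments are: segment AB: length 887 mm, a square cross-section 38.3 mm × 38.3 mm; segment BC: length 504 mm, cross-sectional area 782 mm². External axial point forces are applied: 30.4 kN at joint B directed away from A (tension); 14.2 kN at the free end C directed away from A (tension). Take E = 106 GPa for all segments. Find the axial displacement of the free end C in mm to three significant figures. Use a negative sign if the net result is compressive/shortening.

0.341 mm

Internal axial forces (sectioning from the free end, tension +): N_BC = 14.2 kN, N_AB = 44.6 kN.
A_AB = 1467 mm².
δ_AB = 44600·887/(1467·106000) = 0.2544 mm
δ_BC = 14200·504/(782·106000) = 0.08634 mm
δ = Σδ_i = 0.3408 mm.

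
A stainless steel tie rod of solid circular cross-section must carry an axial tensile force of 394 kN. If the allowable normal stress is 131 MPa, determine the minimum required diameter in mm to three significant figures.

Required area A ≥ P/σ_allow = 394000/131 = 3008 mm².
For a solid circular section, d ≥ √(4A/π) = 61.88 mm.

61.9 mm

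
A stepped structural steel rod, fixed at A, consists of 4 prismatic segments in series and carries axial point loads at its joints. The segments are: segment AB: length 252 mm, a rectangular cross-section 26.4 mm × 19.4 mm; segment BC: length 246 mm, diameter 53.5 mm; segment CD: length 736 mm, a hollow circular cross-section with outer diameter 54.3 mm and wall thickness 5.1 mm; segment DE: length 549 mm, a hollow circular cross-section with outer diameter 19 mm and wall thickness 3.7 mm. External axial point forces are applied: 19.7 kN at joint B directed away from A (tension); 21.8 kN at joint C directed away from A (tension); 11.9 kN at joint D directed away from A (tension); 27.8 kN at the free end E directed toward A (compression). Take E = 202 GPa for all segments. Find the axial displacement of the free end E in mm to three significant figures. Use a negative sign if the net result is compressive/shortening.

Internal axial forces (sectioning from the free end, tension +): N_DE = -27.8 kN, N_CD = -15.9 kN, N_BC = 5.9 kN, N_AB = 25.6 kN.
A_AB = 512.2 mm².
A_BC = 2248 mm².
A_CD = 788.3 mm².
A_DE = 177.8 mm².
δ_AB = 25600·252/(512.2·202000) = 0.06236 mm
δ_BC = 5900·246/(2248·202000) = 0.003196 mm
δ_CD = -15900·736/(788.3·202000) = -0.07349 mm
δ_DE = -27800·549/(177.8·202000) = -0.4248 mm
δ = Σδ_i = -0.4328 mm.

-0.433 mm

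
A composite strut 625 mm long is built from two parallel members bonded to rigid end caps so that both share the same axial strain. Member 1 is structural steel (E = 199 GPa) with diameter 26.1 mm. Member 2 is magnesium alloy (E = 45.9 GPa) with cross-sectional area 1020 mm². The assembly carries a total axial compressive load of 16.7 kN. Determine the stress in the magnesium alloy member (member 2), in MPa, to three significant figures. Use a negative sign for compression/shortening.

-5.00 MPa

A_1 = 535 mm².
Equal strain + equilibrium ⇒ each member carries load in proportion to AE: A₁E₁ = 106500000 N, A₂E₂ = 46820000 N, ΣAE = 153300000 N.
σ₂ = P·E₂/ΣAE = -16700·45900/153300000 = -5.001 MPa.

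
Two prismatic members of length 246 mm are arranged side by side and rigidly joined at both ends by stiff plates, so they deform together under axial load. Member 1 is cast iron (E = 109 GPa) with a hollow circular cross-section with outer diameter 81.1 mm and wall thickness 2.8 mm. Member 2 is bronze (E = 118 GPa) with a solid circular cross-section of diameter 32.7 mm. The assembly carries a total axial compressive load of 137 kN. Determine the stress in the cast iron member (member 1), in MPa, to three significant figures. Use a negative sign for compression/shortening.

-85.7 MPa

A_1 = 688.8 mm².
A_2 = 839.8 mm².
Equal strain + equilibrium ⇒ each member carries load in proportion to AE: A₁E₁ = 75080000 N, A₂E₂ = 99100000 N, ΣAE = 174200000 N.
σ₁ = P·E₁/ΣAE = -137000·109000/174200000 = -85.74 MPa.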